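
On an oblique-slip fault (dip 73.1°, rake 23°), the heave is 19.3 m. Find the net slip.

170 m

dip-slip = heave / cos(dip) = 19.3 / cos(73.1°) = 66.39 m
net slip = dip-slip / sin(rake) = 66.39 / sin(23°) = 170 m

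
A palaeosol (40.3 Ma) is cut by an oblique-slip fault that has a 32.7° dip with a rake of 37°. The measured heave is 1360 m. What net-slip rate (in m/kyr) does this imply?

0.0666 m/kyr

dip-slip = heave / cos(dip) = 1360 / cos(32.7°) = 1616 m
net slip = dip-slip / sin(rake) = 1616 / sin(37°) = 2685 m
rate = 2685 m / 40.3 Ma = 0.0000666 m/yr = 0.0666 m/kyr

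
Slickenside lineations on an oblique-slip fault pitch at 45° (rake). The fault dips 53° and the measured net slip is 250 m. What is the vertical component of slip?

dip-slip = net slip × sin(rake) = 250 m × sin(45°) = 176.8 m
throw = dip-slip × sin(dip) = 176.8 × sin(53°) = 141 m

141 m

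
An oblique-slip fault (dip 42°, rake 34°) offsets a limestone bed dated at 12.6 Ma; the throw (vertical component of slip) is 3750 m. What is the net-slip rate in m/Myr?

dip-slip = throw / sin(dip) = 3750 / sin(42°) = 5604 m
net slip = dip-slip / sin(rake) = 5604 / sin(34°) = 10020 m
rate = 10020 m / 12.6 Ma = 0.000795 m/yr = 795 m/Myr

795 m/Myr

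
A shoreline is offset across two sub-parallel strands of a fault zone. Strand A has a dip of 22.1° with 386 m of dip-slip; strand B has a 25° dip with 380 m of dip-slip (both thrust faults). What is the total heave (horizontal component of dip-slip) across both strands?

702 m

heave_A = 386 × cos(22.1°) = 357.6 m
heave_B = 380 × cos(25°) = 344.4 m
total = 357.6 + 344.4 = 702 m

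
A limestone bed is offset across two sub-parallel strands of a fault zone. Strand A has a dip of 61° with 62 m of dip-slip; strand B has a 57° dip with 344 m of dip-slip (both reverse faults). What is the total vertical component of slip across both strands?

343 m

throw_A = 62 × sin(61°) = 54.23 m
throw_B = 344 × sin(57°) = 288.5 m
total = 54.23 + 288.5 = 343 m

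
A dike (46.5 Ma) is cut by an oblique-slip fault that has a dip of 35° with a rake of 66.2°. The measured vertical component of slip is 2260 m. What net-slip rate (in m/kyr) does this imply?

dip-slip = throw / sin(dip) = 2260 / sin(35°) = 3940 m
net slip = dip-slip / sin(rake) = 3940 / sin(66.2°) = 4306 m
rate = 4306 m / 46.5 Ma = 0.0000926 m/yr = 0.0926 m/kyr

0.0926 m/kyr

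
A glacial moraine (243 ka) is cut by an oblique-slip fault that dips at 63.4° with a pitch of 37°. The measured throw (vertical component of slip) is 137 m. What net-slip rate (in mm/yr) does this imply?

dip-slip = throw / sin(dip) = 137 / sin(63.4°) = 153.2 m
net slip = dip-slip / sin(rake) = 153.2 / sin(37°) = 254.6 m
rate = 254.6 m / 243 ka = 0.00105 m/yr = 1.05 mm/yr

1.05 mm/yr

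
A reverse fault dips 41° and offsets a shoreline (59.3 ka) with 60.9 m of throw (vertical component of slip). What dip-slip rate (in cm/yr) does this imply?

0.157 cm/yr

dip-slip = throw / sin(dip) = 60.9 m / sin(41°) = 92.83 m
rate = 92.83 m / 59.3 ka = 0.00157 m/yr = 0.157 cm/yr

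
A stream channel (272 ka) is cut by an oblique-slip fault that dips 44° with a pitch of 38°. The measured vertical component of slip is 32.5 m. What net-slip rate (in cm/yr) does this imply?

dip-slip = throw / sin(dip) = 32.5 / sin(44°) = 46.79 m
net slip = dip-slip / sin(rake) = 46.79 / sin(38°) = 75.99 m
rate = 75.99 m / 272 ka = 0.000279 m/yr = 0.0279 cm/yr

0.0279 cm/yr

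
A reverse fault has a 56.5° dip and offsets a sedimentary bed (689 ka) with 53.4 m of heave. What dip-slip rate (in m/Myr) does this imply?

140 m/Myr

dip-slip = heave / cos(dip) = 53.4 m / cos(56.5°) = 96.75 m
rate = 96.75 m / 689 ka = 0.000140 m/yr = 140 m/Myr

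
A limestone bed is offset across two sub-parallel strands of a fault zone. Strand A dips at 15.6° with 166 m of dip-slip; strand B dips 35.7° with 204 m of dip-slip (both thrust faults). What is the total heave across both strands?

326 m

heave_A = 166 × cos(15.6°) = 159.9 m
heave_B = 204 × cos(35.7°) = 165.7 m
total = 159.9 + 165.7 = 326 m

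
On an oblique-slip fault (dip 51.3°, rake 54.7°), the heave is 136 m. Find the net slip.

267 m

dip-slip = heave / cos(dip) = 136 / cos(51.3°) = 217.5 m
net slip = dip-slip / sin(rake) = 217.5 / sin(54.7°) = 267 m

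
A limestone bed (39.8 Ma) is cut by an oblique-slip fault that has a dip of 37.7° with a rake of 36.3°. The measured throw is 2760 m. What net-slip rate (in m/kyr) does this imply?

dip-slip = throw / sin(dip) = 2760 / sin(37.7°) = 4513 m
net slip = dip-slip / sin(rake) = 4513 / sin(36.3°) = 7624 m
rate = 7624 m / 39.8 Ma = 0.000192 m/yr = 0.192 m/kyr

0.192 m/kyr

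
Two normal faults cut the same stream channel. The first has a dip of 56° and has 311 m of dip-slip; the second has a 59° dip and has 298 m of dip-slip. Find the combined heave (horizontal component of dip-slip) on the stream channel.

heave_A = 311 × cos(56°) = 173.9 m
heave_B = 298 × cos(59°) = 153.5 m
total = 173.9 + 153.5 = 327 m

327 m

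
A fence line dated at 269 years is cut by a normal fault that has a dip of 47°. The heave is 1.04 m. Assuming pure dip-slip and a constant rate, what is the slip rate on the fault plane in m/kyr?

dip-slip = heave / cos(dip) = 1.04 m / cos(47°) = 1.525 m
rate = 1.525 m / 269 years = 0.00567 m/yr = 5.67 m/kyr

5.67 m/kyr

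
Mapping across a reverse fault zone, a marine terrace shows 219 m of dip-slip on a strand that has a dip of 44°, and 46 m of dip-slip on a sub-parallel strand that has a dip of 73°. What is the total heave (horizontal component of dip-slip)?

171 m

heave_A = 219 × cos(44°) = 157.5 m
heave_B = 46 × cos(73°) = 13.45 m
total = 157.5 + 13.45 = 171 m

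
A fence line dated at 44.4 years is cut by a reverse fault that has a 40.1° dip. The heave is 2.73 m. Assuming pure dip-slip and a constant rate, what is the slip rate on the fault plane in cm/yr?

dip-slip = heave / cos(dip) = 2.73 m / cos(40.1°) = 3.569 m
rate = 3.569 m / 44.4 years = 0.0804 m/yr = 8.04 cm/yr

8.04 cm/yr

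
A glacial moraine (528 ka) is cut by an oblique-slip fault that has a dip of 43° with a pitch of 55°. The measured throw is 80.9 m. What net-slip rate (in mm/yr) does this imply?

0.274 mm/yr

dip-slip = throw / sin(dip) = 80.9 / sin(43°) = 118.6 m
net slip = dip-slip / sin(rake) = 118.6 / sin(55°) = 144.8 m
rate = 144.8 m / 528 ka = 0.000274 m/yr = 0.274 mm/yr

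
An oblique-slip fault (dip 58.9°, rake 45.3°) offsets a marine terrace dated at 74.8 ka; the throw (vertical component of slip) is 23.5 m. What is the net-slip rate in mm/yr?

dip-slip = throw / sin(dip) = 23.5 / sin(58.9°) = 27.44 m
net slip = dip-slip / sin(rake) = 27.44 / sin(45.3°) = 38.61 m
rate = 38.61 m / 74.8 ka = 0.000516 m/yr = 0.516 mm/yr

0.516 mm/yr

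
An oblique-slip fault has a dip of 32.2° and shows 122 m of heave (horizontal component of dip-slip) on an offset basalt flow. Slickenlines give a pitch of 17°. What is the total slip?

493 m

dip-slip = heave / cos(dip) = 122 / cos(32.2°) = 144.2 m
net slip = dip-slip / sin(rake) = 144.2 / sin(17°) = 493 m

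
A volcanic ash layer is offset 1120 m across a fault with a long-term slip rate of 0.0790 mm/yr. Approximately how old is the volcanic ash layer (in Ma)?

age = offset / rate = 1120 m / (0.0790 mm/yr) = 1.42e+07 yr = 14.2 Ma

14.2 Ma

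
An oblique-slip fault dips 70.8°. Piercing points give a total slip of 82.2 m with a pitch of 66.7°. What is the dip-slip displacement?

75.5 m

dip-slip = net slip × sin(rake) = 82.2 m × sin(66.7°) = 75.5 m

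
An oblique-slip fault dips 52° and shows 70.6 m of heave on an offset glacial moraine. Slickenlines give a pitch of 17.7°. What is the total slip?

dip-slip = heave / cos(dip) = 70.6 / cos(52°) = 114.7 m
net slip = dip-slip / sin(rake) = 114.7 / sin(17.7°) = 377 m

377 m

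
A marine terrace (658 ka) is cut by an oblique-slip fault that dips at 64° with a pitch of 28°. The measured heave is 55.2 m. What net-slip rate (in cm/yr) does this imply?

0.0408 cm/yr

dip-slip = heave / cos(dip) = 55.2 / cos(64°) = 125.9 m
net slip = dip-slip / sin(rake) = 125.9 / sin(28°) = 268.2 m
rate = 268.2 m / 658 ka = 0.000408 m/yr = 0.0408 cm/yr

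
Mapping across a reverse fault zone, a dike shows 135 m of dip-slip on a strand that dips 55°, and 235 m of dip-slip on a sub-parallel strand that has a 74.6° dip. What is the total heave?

heave_A = 135 × cos(55°) = 77.43 m
heave_B = 235 × cos(74.6°) = 62.41 m
total = 77.43 + 62.41 = 140 m

140 m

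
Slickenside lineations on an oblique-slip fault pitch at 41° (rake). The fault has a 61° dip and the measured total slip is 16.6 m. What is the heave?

dip-slip = net slip × sin(rake) = 16.6 m × sin(41°) = 10.89 m
heave = dip-slip × cos(dip) = 10.89 × cos(61°) = 5.28 m

5.28 m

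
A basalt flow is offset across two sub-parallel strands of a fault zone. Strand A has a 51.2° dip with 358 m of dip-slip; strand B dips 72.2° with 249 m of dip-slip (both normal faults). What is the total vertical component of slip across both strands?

516 m

throw_A = 358 × sin(51.2°) = 279 m
throw_B = 249 × sin(72.2°) = 237.1 m
total = 279 + 237.1 = 516 m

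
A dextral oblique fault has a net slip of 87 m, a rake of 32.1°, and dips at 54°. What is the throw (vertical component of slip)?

37.4 m

dip-slip = net slip × sin(rake) = 87 m × sin(32.1°) = 46.23 m
throw = dip-slip × sin(dip) = 46.23 × sin(54°) = 37.4 m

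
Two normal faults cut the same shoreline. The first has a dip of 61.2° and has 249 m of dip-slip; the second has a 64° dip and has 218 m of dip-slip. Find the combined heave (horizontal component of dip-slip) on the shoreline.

216 m

heave_A = 249 × cos(61.2°) = 120 m
heave_B = 218 × cos(64°) = 95.56 m
total = 120 + 95.56 = 216 m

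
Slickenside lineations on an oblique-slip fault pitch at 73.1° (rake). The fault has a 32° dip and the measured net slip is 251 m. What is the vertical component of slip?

dip-slip = net slip × sin(rake) = 251 m × sin(73.1°) = 240.2 m
throw = dip-slip × sin(dip) = 240.2 × sin(32°) = 127 m

127 m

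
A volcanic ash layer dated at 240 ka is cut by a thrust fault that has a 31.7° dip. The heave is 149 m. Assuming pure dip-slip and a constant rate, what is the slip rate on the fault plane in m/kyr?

dip-slip = heave / cos(dip) = 149 m / cos(31.7°) = 175.1 m
rate = 175.1 m / 240 ka = 0.000730 m/yr = 0.730 m/kyr

0.730 m/kyr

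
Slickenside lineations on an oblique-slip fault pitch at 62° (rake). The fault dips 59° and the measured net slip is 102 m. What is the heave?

dip-slip = net slip × sin(rake) = 102 m × sin(62°) = 90.06 m
heave = dip-slip × cos(dip) = 90.06 × cos(59°) = 46.4 m

46.4 m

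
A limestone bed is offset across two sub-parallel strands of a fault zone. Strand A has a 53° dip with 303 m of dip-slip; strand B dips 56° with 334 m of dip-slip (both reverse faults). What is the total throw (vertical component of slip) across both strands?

throw_A = 303 × sin(53°) = 242 m
throw_B = 334 × sin(56°) = 276.9 m
total = 242 + 276.9 = 519 m

519 m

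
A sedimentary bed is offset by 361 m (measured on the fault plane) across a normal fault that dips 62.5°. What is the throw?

throw = dip-slip × sin(dip) = 361 m × sin(62.5°) = 320 m

320 m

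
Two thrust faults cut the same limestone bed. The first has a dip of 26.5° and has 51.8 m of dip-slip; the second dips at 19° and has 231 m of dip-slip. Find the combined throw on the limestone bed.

throw_A = 51.8 × sin(26.5°) = 23.11 m
throw_B = 231 × sin(19°) = 75.21 m
total = 23.11 + 75.21 = 98.3 m

98.3 m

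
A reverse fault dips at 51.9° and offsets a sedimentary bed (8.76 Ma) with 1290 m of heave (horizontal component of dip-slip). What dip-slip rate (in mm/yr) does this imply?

dip-slip = heave / cos(dip) = 1290 m / cos(51.9°) = 2091 m
rate = 2091 m / 8.76 Ma = 0.000239 m/yr = 0.239 mm/yr

0.239 mm/yr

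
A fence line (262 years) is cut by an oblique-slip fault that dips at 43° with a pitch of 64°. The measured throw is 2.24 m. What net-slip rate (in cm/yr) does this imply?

1.39 cm/yr

dip-slip = throw / sin(dip) = 2.24 / sin(43°) = 3.284 m
net slip = dip-slip / sin(rake) = 3.284 / sin(64°) = 3.654 m
rate = 3.654 m / 262 years = 0.0139 m/yr = 1.39 cm/yr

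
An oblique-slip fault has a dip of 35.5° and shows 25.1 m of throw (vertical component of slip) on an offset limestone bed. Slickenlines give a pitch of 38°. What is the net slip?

dip-slip = throw / sin(dip) = 25.1 / sin(35.5°) = 43.22 m
net slip = dip-slip / sin(rake) = 43.22 / sin(38°) = 70.2 m

70.2 m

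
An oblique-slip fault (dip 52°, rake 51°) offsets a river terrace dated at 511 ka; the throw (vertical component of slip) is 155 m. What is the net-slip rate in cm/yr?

dip-slip = throw / sin(dip) = 155 / sin(52°) = 196.7 m
net slip = dip-slip / sin(rake) = 196.7 / sin(51°) = 253.1 m
rate = 253.1 m / 511 ka = 0.000495 m/yr = 0.0495 cm/yr

0.0495 cm/yr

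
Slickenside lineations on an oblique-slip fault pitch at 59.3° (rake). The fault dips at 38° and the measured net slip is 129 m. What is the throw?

dip-slip = net slip × sin(rake) = 129 m × sin(59.3°) = 110.9 m
throw = dip-slip × sin(dip) = 110.9 × sin(38°) = 68.3 m

68.3 m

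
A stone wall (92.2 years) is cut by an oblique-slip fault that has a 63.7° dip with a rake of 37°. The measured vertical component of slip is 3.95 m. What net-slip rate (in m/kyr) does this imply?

79.4 m/kyr

dip-slip = throw / sin(dip) = 3.95 / sin(63.7°) = 4.406 m
net slip = dip-slip / sin(rake) = 4.406 / sin(37°) = 7.321 m
rate = 7.321 m / 92.2 years = 0.0794 m/yr = 79.4 m/kyr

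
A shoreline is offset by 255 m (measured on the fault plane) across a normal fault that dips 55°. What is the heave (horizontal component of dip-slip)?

heave = dip-slip × cos(dip) = 255 m × cos(55°) = 146 m

146 m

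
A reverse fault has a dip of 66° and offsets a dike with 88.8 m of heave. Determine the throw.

199 m

throw = heave × tan(dip) = 88.8 × tan(66°) = 199 m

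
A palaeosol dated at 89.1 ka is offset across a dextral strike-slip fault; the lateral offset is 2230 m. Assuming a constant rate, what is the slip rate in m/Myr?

rate = 2230 m / 89.1 ka = 0.0250 m/yr = 25000 m/Myr

25000 m/Myr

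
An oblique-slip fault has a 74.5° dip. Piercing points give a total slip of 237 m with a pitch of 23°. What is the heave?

dip-slip = net slip × sin(rake) = 237 m × sin(23°) = 92.60 m
heave = dip-slip × cos(dip) = 92.60 × cos(74.5°) = 24.7 m

24.7 m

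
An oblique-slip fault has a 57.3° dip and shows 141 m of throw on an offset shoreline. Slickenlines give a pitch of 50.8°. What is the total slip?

216 m

dip-slip = throw / sin(dip) = 141 / sin(57.3°) = 167.6 m
net slip = dip-slip / sin(rake) = 167.6 / sin(50.8°) = 216 m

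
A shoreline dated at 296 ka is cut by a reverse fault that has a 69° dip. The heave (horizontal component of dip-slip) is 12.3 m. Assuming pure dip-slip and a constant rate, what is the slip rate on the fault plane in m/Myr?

116 m/Myr

dip-slip = heave / cos(dip) = 12.3 m / cos(69°) = 34.32 m
rate = 34.32 m / 296 ka = 0.000116 m/yr = 116 m/Myr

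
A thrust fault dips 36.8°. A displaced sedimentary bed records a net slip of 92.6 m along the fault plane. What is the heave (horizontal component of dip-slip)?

74.1 m

heave = dip-slip × cos(dip) = 92.6 m × cos(36.8°) = 74.1 m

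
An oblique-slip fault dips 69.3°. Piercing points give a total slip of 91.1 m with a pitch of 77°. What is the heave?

31.4 m

dip-slip = net slip × sin(rake) = 91.1 m × sin(77°) = 88.77 m
heave = dip-slip × cos(dip) = 88.77 × cos(69.3°) = 31.4 m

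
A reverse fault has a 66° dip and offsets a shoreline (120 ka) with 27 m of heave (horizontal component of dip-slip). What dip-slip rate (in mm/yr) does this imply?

0.553 mm/yr

dip-slip = heave / cos(dip) = 27 m / cos(66°) = 66.38 m
rate = 66.38 m / 120 ka = 0.000553 m/yr = 0.553 mm/yr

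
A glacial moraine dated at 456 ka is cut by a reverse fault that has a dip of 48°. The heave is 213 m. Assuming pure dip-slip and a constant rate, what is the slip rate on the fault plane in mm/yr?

0.698 mm/yr

dip-slip = heave / cos(dip) = 213 m / cos(48°) = 318.3 m
rate = 318.3 m / 456 ka = 0.000698 m/yr = 0.698 mm/yr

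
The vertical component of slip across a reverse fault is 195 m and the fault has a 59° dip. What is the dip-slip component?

227 m

dip-slip = throw / sin(dip) = 195 / sin(59°) = 227 m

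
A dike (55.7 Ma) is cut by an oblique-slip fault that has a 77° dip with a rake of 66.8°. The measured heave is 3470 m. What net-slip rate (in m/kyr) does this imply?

0.301 m/kyr

dip-slip = heave / cos(dip) = 3470 / cos(77°) = 15430 m
net slip = dip-slip / sin(rake) = 15430 / sin(66.8°) = 16780 m
rate = 16780 m / 55.7 Ma = 0.000301 m/yr = 0.301 m/kyr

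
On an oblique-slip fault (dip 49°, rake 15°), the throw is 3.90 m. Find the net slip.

dip-slip = throw / sin(dip) = 3.90 / sin(49°) = 5.168 m
net slip = dip-slip / sin(rake) = 5.168 / sin(15°) = 20 m

20 m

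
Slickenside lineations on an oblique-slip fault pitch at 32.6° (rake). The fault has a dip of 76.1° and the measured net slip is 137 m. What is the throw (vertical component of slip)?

71.7 m

dip-slip = net slip × sin(rake) = 137 m × sin(32.6°) = 73.81 m
throw = dip-slip × sin(dip) = 73.81 × sin(76.1°) = 71.7 m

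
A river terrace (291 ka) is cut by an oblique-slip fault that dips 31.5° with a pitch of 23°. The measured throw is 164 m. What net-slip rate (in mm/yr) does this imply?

dip-slip = throw / sin(dip) = 164 / sin(31.5°) = 313.9 m
net slip = dip-slip / sin(rake) = 313.9 / sin(23°) = 803.3 m
rate = 803.3 m / 291 ka = 0.00276 m/yr = 2.76 mm/yr

2.76 mm/yr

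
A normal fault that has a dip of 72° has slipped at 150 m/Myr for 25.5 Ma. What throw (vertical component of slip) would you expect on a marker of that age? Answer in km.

dip-slip = rate × time = 150 m/Myr × 25.5 Ma = 3825 m
throw = dip-slip × sin(dip) = 3825 × sin(72°) = 3640 m = 3.64 km

3.64 km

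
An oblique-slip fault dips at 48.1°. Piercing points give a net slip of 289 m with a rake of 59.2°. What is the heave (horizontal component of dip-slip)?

166 m

dip-slip = net slip × sin(rake) = 289 m × sin(59.2°) = 248.2 m
heave = dip-slip × cos(dip) = 248.2 × cos(48.1°) = 166 m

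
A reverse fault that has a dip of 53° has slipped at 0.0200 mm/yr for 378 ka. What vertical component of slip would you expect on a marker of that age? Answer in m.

dip-slip = rate × time = 0.0200 mm/yr × 378 ka = 7.560 m
throw = dip-slip × sin(dip) = 7.560 × sin(53°) = 6.04 m

6.04 m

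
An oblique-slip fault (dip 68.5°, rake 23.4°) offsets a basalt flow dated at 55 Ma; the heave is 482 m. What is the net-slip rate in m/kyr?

dip-slip = heave / cos(dip) = 482 / cos(68.5°) = 1315 m
net slip = dip-slip / sin(rake) = 1315 / sin(23.4°) = 3311 m
rate = 3311 m / 55 Ma = 0.0000602 m/yr = 0.0602 m/kyr

0.0602 m/kyr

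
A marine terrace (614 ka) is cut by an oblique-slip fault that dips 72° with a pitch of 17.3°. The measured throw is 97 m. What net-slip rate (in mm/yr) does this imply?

0.559 mm/yr

dip-slip = throw / sin(dip) = 97 / sin(72°) = 102 m
net slip = dip-slip / sin(rake) = 102 / sin(17.3°) = 343 m
rate = 343 m / 614 ka = 0.000559 m/yr = 0.559 mm/yr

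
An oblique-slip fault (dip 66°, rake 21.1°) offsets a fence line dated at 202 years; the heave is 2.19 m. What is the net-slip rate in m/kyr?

74 m/kyr

dip-slip = heave / cos(dip) = 2.19 / cos(66°) = 5.384 m
net slip = dip-slip / sin(rake) = 5.384 / sin(21.1°) = 14.96 m
rate = 14.96 m / 202 years = 0.0740 m/yr = 74 m/kyr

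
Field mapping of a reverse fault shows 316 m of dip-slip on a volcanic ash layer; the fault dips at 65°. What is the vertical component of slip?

286 m

throw = dip-slip × sin(dip) = 316 m × sin(65°) = 286 m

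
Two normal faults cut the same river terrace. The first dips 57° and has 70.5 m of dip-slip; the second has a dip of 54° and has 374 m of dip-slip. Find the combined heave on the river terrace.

heave_A = 70.5 × cos(57°) = 38.40 m
heave_B = 374 × cos(54°) = 219.8 m
total = 38.40 + 219.8 = 258 m

258 m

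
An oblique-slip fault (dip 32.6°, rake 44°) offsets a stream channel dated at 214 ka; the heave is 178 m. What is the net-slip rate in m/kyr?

1.42 m/kyr

dip-slip = heave / cos(dip) = 178 / cos(32.6°) = 211.3 m
net slip = dip-slip / sin(rake) = 211.3 / sin(44°) = 304.2 m
rate = 304.2 m / 214 ka = 0.00142 m/yr = 1.42 m/kyr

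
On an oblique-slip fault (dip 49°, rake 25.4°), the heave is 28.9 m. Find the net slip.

dip-slip = heave / cos(dip) = 28.9 / cos(49°) = 44.05 m
net slip = dip-slip / sin(rake) = 44.05 / sin(25.4°) = 103 m

103 m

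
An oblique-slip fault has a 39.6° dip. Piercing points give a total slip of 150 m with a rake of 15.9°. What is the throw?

26.2 m

dip-slip = net slip × sin(rake) = 150 m × sin(15.9°) = 41.09 m
throw = dip-slip × sin(dip) = 41.09 × sin(39.6°) = 26.2 m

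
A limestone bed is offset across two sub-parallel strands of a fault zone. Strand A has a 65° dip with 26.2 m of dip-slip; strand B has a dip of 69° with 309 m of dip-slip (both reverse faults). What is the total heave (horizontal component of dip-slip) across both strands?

heave_A = 26.2 × cos(65°) = 11.07 m
heave_B = 309 × cos(69°) = 110.7 m
total = 11.07 + 110.7 = 122 m

122 m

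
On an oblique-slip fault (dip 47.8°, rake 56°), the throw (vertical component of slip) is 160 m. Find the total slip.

261 m

dip-slip = throw / sin(dip) = 160 / sin(47.8°) = 216 m
net slip = dip-slip / sin(rake) = 216 / sin(56°) = 261 m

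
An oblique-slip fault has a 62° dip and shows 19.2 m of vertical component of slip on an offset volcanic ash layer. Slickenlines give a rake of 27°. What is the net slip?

47.9 m

dip-slip = throw / sin(dip) = 19.2 / sin(62°) = 21.75 m
net slip = dip-slip / sin(rake) = 21.75 / sin(27°) = 47.9 m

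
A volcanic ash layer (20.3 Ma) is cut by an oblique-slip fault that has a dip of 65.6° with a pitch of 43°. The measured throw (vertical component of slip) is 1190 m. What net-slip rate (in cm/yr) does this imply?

dip-slip = throw / sin(dip) = 1190 / sin(65.6°) = 1307 m
net slip = dip-slip / sin(rake) = 1307 / sin(43°) = 1916 m
rate = 1916 m / 20.3 Ma = 0.0000944 m/yr = 0.00944 cm/yr

0.00944 cm/yr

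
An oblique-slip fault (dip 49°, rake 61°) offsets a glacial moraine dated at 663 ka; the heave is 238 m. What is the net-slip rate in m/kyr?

dip-slip = heave / cos(dip) = 238 / cos(49°) = 362.8 m
net slip = dip-slip / sin(rake) = 362.8 / sin(61°) = 414.8 m
rate = 414.8 m / 663 ka = 0.000626 m/yr = 0.626 m/kyr

0.626 m/kyr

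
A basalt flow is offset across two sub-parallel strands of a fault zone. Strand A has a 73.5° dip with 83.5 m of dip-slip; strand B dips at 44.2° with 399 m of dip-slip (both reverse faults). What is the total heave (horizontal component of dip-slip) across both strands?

310 m

heave_A = 83.5 × cos(73.5°) = 23.72 m
heave_B = 399 × cos(44.2°) = 286 m
total = 23.72 + 286 = 310 m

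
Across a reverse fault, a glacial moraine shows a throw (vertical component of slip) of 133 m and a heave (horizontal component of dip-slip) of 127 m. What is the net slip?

184 m

net slip = √(throw² + heave²) = √(133² + 127²) = 184 m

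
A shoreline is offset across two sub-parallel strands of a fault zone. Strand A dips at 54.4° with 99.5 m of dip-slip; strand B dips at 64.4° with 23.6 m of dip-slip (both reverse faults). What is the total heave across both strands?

68.1 m

heave_A = 99.5 × cos(54.4°) = 57.92 m
heave_B = 23.6 × cos(64.4°) = 10.20 m
total = 57.92 + 10.20 = 68.1 m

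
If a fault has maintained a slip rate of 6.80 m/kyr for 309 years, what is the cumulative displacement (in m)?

slip = rate × time = 6.80 m/kyr × 309 years = 2.10 m

2.10 m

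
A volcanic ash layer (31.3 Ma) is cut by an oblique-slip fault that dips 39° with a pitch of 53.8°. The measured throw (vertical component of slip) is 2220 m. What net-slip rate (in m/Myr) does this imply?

140 m/Myr

dip-slip = throw / sin(dip) = 2220 / sin(39°) = 3528 m
net slip = dip-slip / sin(rake) = 3528 / sin(53.8°) = 4371 m
rate = 4371 m / 31.3 Ma = 0.000140 m/yr = 140 m/Myr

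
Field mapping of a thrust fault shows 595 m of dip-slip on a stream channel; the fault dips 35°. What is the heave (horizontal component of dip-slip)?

heave = dip-slip × cos(dip) = 595 m × cos(35°) = 487 m

487 m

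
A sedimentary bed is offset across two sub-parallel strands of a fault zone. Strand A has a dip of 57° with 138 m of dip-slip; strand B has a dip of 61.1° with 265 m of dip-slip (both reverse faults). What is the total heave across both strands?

203 m

heave_A = 138 × cos(57°) = 75.16 m
heave_B = 265 × cos(61.1°) = 128.1 m
total = 75.16 + 128.1 = 203 m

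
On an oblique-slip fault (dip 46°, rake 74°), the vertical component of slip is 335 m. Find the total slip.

dip-slip = throw / sin(dip) = 335 / sin(46°) = 465.7 m
net slip = dip-slip / sin(rake) = 465.7 / sin(74°) = 484 m

484 m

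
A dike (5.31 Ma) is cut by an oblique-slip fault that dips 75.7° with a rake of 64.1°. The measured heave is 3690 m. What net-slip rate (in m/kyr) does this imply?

dip-slip = heave / cos(dip) = 3690 / cos(75.7°) = 14940 m
net slip = dip-slip / sin(rake) = 14940 / sin(64.1°) = 16610 m
rate = 16610 m / 5.31 Ma = 0.00313 m/yr = 3.13 m/kyr

3.13 m/kyr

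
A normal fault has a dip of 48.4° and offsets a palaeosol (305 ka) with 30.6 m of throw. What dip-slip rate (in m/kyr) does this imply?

0.134 m/kyr

dip-slip = throw / sin(dip) = 30.6 m / sin(48.4°) = 40.92 m
rate = 40.92 m / 305 ka = 0.000134 m/yr = 0.134 m/kyr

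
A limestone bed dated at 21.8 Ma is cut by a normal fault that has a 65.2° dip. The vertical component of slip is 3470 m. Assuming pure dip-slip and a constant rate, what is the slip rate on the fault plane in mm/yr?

dip-slip = throw / sin(dip) = 3470 m / sin(65.2°) = 3823 m
rate = 3823 m / 21.8 Ma = 0.000175 m/yr = 0.175 mm/yr

0.175 mm/yr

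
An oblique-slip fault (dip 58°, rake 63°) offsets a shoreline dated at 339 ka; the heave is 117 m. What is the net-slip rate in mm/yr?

0.731 mm/yr

dip-slip = heave / cos(dip) = 117 / cos(58°) = 220.8 m
net slip = dip-slip / sin(rake) = 220.8 / sin(63°) = 247.8 m
rate = 247.8 m / 339 ka = 0.000731 m/yr = 0.731 mm/yr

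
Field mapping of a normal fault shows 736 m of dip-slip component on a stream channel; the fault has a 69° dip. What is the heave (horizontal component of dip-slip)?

heave = dip-slip × cos(dip) = 736 m × cos(69°) = 264 m

264 m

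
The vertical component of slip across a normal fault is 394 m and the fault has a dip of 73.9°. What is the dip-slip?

410 m

dip-slip = throw / sin(dip) = 394 / sin(73.9°) = 410 m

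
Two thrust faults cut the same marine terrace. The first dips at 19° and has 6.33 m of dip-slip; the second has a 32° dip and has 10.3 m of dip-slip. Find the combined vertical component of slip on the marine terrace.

7.52 m

throw_A = 6.33 × sin(19°) = 2.061 m
throw_B = 10.3 × sin(32°) = 5.458 m
total = 2.061 + 5.458 = 7.52 m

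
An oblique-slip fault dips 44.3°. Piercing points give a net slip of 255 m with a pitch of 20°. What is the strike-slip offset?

strike-slip = net slip × cos(rake) = 255 m × cos(20°) = 240 m

240 m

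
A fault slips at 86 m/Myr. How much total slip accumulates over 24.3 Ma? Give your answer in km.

2.09 km

slip = rate × time = 86 m/Myr × 24.3 Ma = 2090 m = 2.09 km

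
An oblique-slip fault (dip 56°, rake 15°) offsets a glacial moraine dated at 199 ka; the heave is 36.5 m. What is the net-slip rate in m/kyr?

1.27 m/kyr

dip-slip = heave / cos(dip) = 36.5 / cos(56°) = 65.27 m
net slip = dip-slip / sin(rake) = 65.27 / sin(15°) = 252.2 m
rate = 252.2 m / 199 ka = 0.00127 m/yr = 1.27 m/kyr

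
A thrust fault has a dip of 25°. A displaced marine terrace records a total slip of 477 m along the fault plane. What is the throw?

202 m

throw = dip-slip × sin(dip) = 477 m × sin(25°) = 202 m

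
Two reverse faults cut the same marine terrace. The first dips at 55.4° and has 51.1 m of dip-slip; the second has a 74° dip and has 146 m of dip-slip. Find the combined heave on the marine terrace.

69.3 m

heave_A = 51.1 × cos(55.4°) = 29.02 m
heave_B = 146 × cos(74°) = 40.24 m
total = 29.02 + 40.24 = 69.3 m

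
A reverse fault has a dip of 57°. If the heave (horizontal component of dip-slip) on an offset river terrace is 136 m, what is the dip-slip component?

dip-slip = heave / cos(dip) = 136 / cos(57°) = 250 m

250 m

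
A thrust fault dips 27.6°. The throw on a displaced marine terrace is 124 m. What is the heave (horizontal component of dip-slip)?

237 m

heave = throw / tan(dip) = 124 / tan(27.6°) = 237 m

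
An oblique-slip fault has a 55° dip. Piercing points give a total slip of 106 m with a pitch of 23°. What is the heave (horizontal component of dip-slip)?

23.8 m

dip-slip = net slip × sin(rake) = 106 m × sin(23°) = 41.42 m
heave = dip-slip × cos(dip) = 41.42 × cos(55°) = 23.8 m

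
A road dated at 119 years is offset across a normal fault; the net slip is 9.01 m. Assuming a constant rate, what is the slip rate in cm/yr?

7.57 cm/yr

rate = 9.01 m / 119 years = 0.0757 m/yr = 7.57 cm/yr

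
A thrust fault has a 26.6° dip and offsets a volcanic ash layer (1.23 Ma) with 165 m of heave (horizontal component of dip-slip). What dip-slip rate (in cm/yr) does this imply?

0.0150 cm/yr

dip-slip = heave / cos(dip) = 165 m / cos(26.6°) = 184.5 m
rate = 184.5 m / 1.23 Ma = 0.000150 m/yr = 0.0150 cm/yr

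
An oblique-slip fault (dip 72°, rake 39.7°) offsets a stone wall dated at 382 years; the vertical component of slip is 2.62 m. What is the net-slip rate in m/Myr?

dip-slip = throw / sin(dip) = 2.62 / sin(72°) = 2.755 m
net slip = dip-slip / sin(rake) = 2.755 / sin(39.7°) = 4.313 m
rate = 4.313 m / 382 years = 0.0113 m/yr = 11300 m/Myr

11300 m/Myr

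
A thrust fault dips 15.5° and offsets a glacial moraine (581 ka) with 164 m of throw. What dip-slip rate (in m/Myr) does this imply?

1060 m/Myr

dip-slip = throw / sin(dip) = 164 m / sin(15.5°) = 613.7 m
rate = 613.7 m / 581 ka = 0.00106 m/yr = 1060 m/Myr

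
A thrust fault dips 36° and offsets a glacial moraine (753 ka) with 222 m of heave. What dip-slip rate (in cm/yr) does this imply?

0.0364 cm/yr

dip-slip = heave / cos(dip) = 222 m / cos(36°) = 274.4 m
rate = 274.4 m / 753 ka = 0.000364 m/yr = 0.0364 cm/yr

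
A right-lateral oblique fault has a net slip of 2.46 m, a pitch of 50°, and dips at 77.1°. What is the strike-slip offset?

strike-slip = net slip × cos(rake) = 2.46 m × cos(50°) = 1.58 m

1.58 m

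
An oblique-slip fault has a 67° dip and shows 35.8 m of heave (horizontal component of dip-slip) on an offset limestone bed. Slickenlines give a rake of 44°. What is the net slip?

132 m

dip-slip = heave / cos(dip) = 35.8 / cos(67°) = 91.62 m
net slip = dip-slip / sin(rake) = 91.62 / sin(44°) = 132 m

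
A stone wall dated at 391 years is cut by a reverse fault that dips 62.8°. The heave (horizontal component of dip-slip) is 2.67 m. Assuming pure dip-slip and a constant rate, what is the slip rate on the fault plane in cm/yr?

1.49 cm/yr

dip-slip = heave / cos(dip) = 2.67 m / cos(62.8°) = 5.841 m
rate = 5.841 m / 391 years = 0.0149 m/yr = 1.49 cm/yr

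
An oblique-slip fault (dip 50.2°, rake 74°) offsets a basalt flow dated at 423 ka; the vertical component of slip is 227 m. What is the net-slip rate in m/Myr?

727 m/Myr

dip-slip = throw / sin(dip) = 227 / sin(50.2°) = 295.5 m
net slip = dip-slip / sin(rake) = 295.5 / sin(74°) = 307.4 m
rate = 307.4 m / 423 ka = 0.000727 m/yr = 727 m/Myr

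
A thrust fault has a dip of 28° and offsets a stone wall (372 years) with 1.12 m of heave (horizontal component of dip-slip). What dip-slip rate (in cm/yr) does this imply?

dip-slip = heave / cos(dip) = 1.12 m / cos(28°) = 1.268 m
rate = 1.268 m / 372 years = 0.00341 m/yr = 0.341 cm/yr

0.341 cm/yr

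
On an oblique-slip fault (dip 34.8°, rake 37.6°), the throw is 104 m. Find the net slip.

299 m

dip-slip = throw / sin(dip) = 104 / sin(34.8°) = 182.2 m
net slip = dip-slip / sin(rake) = 182.2 / sin(37.6°) = 299 m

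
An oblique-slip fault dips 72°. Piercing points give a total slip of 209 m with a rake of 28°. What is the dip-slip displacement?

dip-slip = net slip × sin(rake) = 209 m × sin(28°) = 98.1 m

98.1 m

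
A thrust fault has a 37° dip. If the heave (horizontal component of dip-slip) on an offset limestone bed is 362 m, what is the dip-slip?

453 m

dip-slip = heave / cos(dip) = 362 / cos(37°) = 453 m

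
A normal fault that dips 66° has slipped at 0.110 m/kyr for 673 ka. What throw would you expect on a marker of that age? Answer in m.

67.6 m

dip-slip = rate × time = 0.110 m/kyr × 673 ka = 74.03 m
throw = dip-slip × sin(dip) = 74.03 × sin(66°) = 67.6 m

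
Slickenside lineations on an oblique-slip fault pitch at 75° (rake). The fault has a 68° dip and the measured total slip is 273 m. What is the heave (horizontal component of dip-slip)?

98.8 m

dip-slip = net slip × sin(rake) = 273 m × sin(75°) = 263.7 m
heave = dip-slip × cos(dip) = 263.7 × cos(68°) = 98.8 m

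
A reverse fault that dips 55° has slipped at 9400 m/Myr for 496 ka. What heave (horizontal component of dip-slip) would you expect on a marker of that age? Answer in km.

dip-slip = rate × time = 9400 m/Myr × 496 ka = 4662 m
heave = dip-slip × cos(dip) = 4662 × cos(55°) = 2670 m = 2.67 km

2.67 km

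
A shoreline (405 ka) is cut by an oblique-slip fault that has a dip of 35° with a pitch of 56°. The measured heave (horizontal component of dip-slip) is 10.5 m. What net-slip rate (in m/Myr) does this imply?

38.2 m/Myr

dip-slip = heave / cos(dip) = 10.5 / cos(35°) = 12.82 m
net slip = dip-slip / sin(rake) = 12.82 / sin(56°) = 15.46 m
rate = 15.46 m / 405 ka = 0.0000382 m/yr = 38.2 m/Myr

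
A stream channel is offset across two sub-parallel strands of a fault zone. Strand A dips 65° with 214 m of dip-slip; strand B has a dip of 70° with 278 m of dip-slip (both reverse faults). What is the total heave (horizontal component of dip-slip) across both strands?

186 m

heave_A = 214 × cos(65°) = 90.44 m
heave_B = 278 × cos(70°) = 95.08 m
total = 90.44 + 95.08 = 186 m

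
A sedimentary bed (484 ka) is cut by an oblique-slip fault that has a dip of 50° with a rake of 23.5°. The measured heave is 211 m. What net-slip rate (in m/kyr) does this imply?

1.70 m/kyr

dip-slip = heave / cos(dip) = 211 / cos(50°) = 328.3 m
net slip = dip-slip / sin(rake) = 328.3 / sin(23.5°) = 823.2 m
rate = 823.2 m / 484 ka = 0.00170 m/yr = 1.70 m/kyr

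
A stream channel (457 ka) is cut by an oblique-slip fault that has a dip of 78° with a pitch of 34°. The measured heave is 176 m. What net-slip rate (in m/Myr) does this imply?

3310 m/Myr

dip-slip = heave / cos(dip) = 176 / cos(78°) = 846.5 m
net slip = dip-slip / sin(rake) = 846.5 / sin(34°) = 1514 m
rate = 1514 m / 457 ka = 0.00331 m/yr = 3310 m/Myr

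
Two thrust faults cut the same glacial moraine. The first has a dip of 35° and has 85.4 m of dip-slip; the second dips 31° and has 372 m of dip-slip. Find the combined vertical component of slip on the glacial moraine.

throw_A = 85.4 × sin(35°) = 48.98 m
throw_B = 372 × sin(31°) = 191.6 m
total = 48.98 + 191.6 = 241 m

241 m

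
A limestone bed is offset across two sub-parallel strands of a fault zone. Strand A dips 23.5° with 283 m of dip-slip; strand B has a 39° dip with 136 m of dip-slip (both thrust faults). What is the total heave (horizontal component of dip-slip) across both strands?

heave_A = 283 × cos(23.5°) = 259.5 m
heave_B = 136 × cos(39°) = 105.7 m
total = 259.5 + 105.7 = 365 m

365 m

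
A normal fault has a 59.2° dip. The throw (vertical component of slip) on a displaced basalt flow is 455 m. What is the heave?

271 m

heave = throw / tan(dip) = 455 / tan(59.2°) = 271 m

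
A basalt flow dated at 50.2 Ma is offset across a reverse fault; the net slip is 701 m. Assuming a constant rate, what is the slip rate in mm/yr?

rate = 701 m / 50.2 Ma = 0.0000140 m/yr = 0.0140 mm/yr

0.0140 mm/yr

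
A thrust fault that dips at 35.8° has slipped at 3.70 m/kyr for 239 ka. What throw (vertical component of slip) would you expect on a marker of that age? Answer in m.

dip-slip = rate × time = 3.70 m/kyr × 239 ka = 884.3 m
throw = dip-slip × sin(dip) = 884.3 × sin(35.8°) = 517 m

517 m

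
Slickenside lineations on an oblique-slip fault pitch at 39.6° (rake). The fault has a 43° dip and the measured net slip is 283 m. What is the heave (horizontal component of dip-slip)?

132 m

dip-slip = net slip × sin(rake) = 283 m × sin(39.6°) = 180.4 m
heave = dip-slip × cos(dip) = 180.4 × cos(43°) = 132 m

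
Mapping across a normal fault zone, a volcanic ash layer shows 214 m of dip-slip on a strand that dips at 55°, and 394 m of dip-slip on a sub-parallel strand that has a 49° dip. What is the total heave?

heave_A = 214 × cos(55°) = 122.7 m
heave_B = 394 × cos(49°) = 258.5 m
total = 122.7 + 258.5 = 381 m

381 m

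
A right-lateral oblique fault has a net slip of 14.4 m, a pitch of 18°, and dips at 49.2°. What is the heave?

dip-slip = net slip × sin(rake) = 14.4 m × sin(18°) = 4.450 m
heave = dip-slip × cos(dip) = 4.450 × cos(49.2°) = 2.91 m

2.91 m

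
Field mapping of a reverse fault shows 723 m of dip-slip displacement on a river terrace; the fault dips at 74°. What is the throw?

695 m

throw = dip-slip × sin(dip) = 723 m × sin(74°) = 695 m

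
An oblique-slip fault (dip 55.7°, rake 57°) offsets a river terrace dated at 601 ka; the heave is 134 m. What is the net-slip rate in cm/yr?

dip-slip = heave / cos(dip) = 134 / cos(55.7°) = 237.8 m
net slip = dip-slip / sin(rake) = 237.8 / sin(57°) = 283.5 m
rate = 283.5 m / 601 ka = 0.000472 m/yr = 0.0472 cm/yr

0.0472 cm/yr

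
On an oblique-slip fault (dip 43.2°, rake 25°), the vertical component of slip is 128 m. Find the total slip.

dip-slip = throw / sin(dip) = 128 / sin(43.2°) = 187 m
net slip = dip-slip / sin(rake) = 187 / sin(25°) = 442 m

442 m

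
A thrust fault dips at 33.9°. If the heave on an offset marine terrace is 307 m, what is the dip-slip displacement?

370 m

dip-slip = heave / cos(dip) = 307 / cos(33.9°) = 370 m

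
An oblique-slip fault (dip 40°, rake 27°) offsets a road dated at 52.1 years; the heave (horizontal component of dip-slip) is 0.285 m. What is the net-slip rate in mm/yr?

15.7 mm/yr

dip-slip = heave / cos(dip) = 0.285 / cos(40°) = 0.3720 m
net slip = dip-slip / sin(rake) = 0.3720 / sin(27°) = 0.8195 m
rate = 0.8195 m / 52.1 years = 0.0157 m/yr = 15.7 mm/yr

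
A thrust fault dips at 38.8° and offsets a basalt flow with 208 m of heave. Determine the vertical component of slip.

167 m

throw = heave × tan(dip) = 208 × tan(38.8°) = 167 m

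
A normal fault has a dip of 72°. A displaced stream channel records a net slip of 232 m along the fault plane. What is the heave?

71.7 m

heave = dip-slip × cos(dip) = 232 m × cos(72°) = 71.7 m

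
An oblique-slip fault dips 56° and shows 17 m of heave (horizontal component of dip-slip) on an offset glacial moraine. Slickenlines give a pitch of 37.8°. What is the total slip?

dip-slip = heave / cos(dip) = 17 / cos(56°) = 30.40 m
net slip = dip-slip / sin(rake) = 30.40 / sin(37.8°) = 49.6 m

49.6 m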